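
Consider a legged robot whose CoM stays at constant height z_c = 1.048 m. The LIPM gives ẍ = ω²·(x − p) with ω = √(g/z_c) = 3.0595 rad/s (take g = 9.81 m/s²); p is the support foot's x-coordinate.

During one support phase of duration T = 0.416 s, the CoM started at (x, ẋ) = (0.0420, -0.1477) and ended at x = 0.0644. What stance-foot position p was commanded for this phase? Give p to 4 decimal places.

ωT = 3.0595·0.416 = 1.272752; cosh(ωT) = 1.925363, sinh(ωT) = 1.645303
x(T) = p + (x₀−p)·cosh(ωT) + (ẋ₀/ω)·sinh(ωT) ⇒ p·(1 − cosh) = x(T) − x₀·cosh − (ẋ₀/ω)·sinh
numerator   = 0.0644 − (0.0420)·1.925363 − (-0.1477/3.0595)·1.645303 = 0.062963
denominator = 1 − 1.925363 = -0.925363
p = 0.062963 / -0.925363 = -0.0680

p = -0.0680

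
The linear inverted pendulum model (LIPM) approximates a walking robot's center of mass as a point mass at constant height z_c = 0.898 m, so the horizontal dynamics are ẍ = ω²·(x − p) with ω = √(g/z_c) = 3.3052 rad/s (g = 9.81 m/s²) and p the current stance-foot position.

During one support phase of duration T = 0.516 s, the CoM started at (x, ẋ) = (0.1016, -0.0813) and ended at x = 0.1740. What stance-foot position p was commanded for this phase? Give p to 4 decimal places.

ωT = 3.3052·0.516 = 1.705483; cosh(ωT) = 2.842865, sinh(ωT) = 2.661180
x(T) = p + (x₀−p)·cosh(ωT) + (ẋ₀/ω)·sinh(ωT) ⇒ p·(1 − cosh) = x(T) − x₀·cosh − (ẋ₀/ω)·sinh
numerator   = 0.1740 − (0.1016)·2.842865 − (-0.0813/3.3052)·2.661180 = -0.049376
denominator = 1 − 2.842865 = -1.842865
p = -0.049376 / -1.842865 = 0.0268

p = 0.0268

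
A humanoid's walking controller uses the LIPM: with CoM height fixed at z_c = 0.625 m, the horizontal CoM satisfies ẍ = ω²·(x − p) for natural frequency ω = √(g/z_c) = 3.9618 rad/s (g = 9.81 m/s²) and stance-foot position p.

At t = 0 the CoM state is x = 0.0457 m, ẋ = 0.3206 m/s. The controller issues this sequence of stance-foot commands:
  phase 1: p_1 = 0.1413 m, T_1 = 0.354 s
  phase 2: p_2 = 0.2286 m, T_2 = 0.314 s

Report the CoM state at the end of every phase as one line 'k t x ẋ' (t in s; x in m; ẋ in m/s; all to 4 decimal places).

1 0.3540 0.0898 -0.0322
2 0.6680 -0.0452 -0.9354

phase 1: p=0.1413, T=0.354, ωT=1.402477, cosh=2.155622, sinh=1.909636; start (x,ẋ)=(0.045700, 0.320600) → end (x,ẋ)=(0.089756, -0.032178)
phase 2: p=0.2286, T=0.314, ωT=1.244005, cosh=1.878855, sinh=1.590627; start (x,ẋ)=(0.089756, -0.032178) → end (x,ẋ)=(-0.045188, -0.935421)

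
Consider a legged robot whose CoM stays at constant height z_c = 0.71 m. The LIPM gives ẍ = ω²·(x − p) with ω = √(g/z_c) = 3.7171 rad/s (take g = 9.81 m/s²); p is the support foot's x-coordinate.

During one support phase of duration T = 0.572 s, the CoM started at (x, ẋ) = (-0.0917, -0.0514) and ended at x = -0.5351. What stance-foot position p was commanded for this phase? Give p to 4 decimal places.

p = 0.0271

ωT = 3.7171·0.572 = 2.126181; cosh(ωT) = 4.251043, sinh(ωT) = 4.131751
x(T) = p + (x₀−p)·cosh(ωT) + (ẋ₀/ω)·sinh(ωT) ⇒ p·(1 − cosh) = x(T) − x₀·cosh − (ẋ₀/ω)·sinh
numerator   = -0.5351 − (-0.0917)·4.251043 − (-0.0514/3.7171)·4.131751 = -0.088146
denominator = 1 − 4.251043 = -3.251043
p = -0.088146 / -3.251043 = 0.0271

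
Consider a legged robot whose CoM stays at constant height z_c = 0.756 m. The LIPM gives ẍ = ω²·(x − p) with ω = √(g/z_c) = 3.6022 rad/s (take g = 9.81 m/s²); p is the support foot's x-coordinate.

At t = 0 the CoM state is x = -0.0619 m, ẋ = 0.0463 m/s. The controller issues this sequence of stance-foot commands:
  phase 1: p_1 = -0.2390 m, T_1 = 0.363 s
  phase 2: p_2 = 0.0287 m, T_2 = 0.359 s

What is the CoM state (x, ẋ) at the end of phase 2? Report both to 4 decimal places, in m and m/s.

phase 1: p=-0.2390, T=0.363, ωT=1.307599, cosh=1.983877, sinh=1.713408; start (x,ẋ)=(-0.061900, 0.046300) → end (x,ẋ)=(0.134367, 1.184921)
phase 2: p=0.0287, T=0.359, ωT=1.293190, cosh=1.959394, sinh=1.684999; start (x,ẋ)=(0.134367, 1.184921) → end (x,ẋ)=(0.790014, 2.963097)

x = 0.7900, ẋ = 2.9631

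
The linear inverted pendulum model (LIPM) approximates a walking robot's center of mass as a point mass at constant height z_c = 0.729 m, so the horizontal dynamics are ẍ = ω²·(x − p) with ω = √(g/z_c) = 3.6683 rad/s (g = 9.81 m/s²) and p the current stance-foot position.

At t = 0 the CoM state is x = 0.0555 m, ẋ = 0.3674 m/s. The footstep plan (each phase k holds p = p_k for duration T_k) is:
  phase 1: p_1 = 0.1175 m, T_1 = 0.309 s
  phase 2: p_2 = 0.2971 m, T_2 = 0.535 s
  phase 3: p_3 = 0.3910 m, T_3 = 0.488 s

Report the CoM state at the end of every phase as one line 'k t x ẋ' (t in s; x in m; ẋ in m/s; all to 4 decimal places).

phase 1: p=0.1175, T=0.309, ωT=1.133505, cosh=1.714214, sinh=1.392311; start (x,ẋ)=(0.055500, 0.367400) → end (x,ẋ)=(0.150666, 0.313143)
phase 2: p=0.2971, T=0.535, ωT=1.962541, cosh=3.628943, sinh=3.488442; start (x,ẋ)=(0.150666, 0.313143) → end (x,ẋ)=(0.063489, -0.737486)
phase 3: p=0.3910, T=0.488, ωT=1.790130, cosh=3.078586, sinh=2.911648; start (x,ẋ)=(0.063489, -0.737486) → end (x,ẋ)=(-1.202637, -5.768494)

1 0.3090 0.1507 0.3131
2 0.8440 0.0635 -0.7375
3 1.3320 -1.2026 -5.7685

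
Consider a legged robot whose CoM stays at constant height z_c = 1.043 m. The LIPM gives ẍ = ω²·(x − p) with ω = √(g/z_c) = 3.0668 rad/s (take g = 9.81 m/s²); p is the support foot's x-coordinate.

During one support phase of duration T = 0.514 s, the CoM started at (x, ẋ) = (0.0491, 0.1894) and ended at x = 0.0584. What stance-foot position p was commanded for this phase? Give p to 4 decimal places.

p = 0.1369

ωT = 3.0668·0.514 = 1.576335; cosh(ωT) = 2.521964, sinh(ωT) = 2.315232
x(T) = p + (x₀−p)·cosh(ωT) + (ẋ₀/ω)·sinh(ωT) ⇒ p·(1 − cosh) = x(T) − x₀·cosh − (ẋ₀/ω)·sinh
numerator   = 0.0584 − (0.0491)·2.521964 − (0.1894/3.0668)·2.315232 = -0.208413
denominator = 1 − 2.521964 = -1.521964
p = -0.208413 / -1.521964 = 0.1369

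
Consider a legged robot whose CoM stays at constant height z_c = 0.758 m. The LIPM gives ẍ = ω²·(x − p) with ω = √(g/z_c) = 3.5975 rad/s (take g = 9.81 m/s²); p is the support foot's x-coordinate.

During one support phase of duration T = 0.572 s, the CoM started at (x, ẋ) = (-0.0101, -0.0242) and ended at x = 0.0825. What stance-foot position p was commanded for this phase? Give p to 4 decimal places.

ωT = 3.5975·0.572 = 2.057770; cosh(ωT) = 3.978116, sinh(ωT) = 3.850377
x(T) = p + (x₀−p)·cosh(ωT) + (ẋ₀/ω)·sinh(ωT) ⇒ p·(1 − cosh) = x(T) − x₀·cosh − (ẋ₀/ω)·sinh
numerator   = 0.0825 − (-0.0101)·3.978116 − (-0.0242/3.5975)·3.850377 = 0.148580
denominator = 1 − 3.978116 = -2.978116
p = 0.148580 / -2.978116 = -0.0499

p = -0.0499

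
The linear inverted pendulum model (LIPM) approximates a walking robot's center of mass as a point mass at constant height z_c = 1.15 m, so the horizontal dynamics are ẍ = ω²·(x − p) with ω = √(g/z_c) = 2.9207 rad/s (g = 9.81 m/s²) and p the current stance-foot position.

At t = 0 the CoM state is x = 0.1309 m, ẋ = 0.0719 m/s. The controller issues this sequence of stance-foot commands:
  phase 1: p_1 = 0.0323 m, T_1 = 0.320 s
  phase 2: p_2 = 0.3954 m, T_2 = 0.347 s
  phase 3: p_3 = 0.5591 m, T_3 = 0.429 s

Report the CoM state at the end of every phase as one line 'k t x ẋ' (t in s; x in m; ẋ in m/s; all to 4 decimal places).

1 0.3200 0.2037 0.4157
2 0.6670 0.2668 -0.0215
3 1.0960 -0.0062 -1.4132

phase 1: p=0.0323, T=0.320, ωT=0.934624, cosh=1.469495, sinh=1.076761; start (x,ẋ)=(0.130900, 0.071900) → end (x,ẋ)=(0.203699, 0.415743)
phase 2: p=0.3954, T=0.347, ωT=1.013483, cosh=1.559066, sinh=1.196114; start (x,ẋ)=(0.203699, 0.415743) → end (x,ẋ)=(0.266785, -0.021533)
phase 3: p=0.5591, T=0.429, ωT=1.252980, cosh=1.893206, sinh=1.607554; start (x,ẋ)=(0.266785, -0.021533) → end (x,ẋ)=(-0.006164, -1.413239)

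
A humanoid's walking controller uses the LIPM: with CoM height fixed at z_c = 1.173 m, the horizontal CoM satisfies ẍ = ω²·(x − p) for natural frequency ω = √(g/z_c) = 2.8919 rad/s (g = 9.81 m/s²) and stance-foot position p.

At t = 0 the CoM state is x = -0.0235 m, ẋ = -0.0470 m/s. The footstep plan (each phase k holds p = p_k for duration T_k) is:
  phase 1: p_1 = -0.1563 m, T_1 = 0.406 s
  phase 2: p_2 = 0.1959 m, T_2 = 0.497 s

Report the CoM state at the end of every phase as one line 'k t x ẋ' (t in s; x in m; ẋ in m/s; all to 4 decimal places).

1 0.4060 0.0553 0.4786
2 0.9030 0.2119 0.2565

phase 1: p=-0.1563, T=0.406, ωT=1.174111, cosh=1.772180, sinh=1.463087; start (x,ẋ)=(-0.023500, -0.047000) → end (x,ẋ)=(0.055267, 0.478598)
phase 2: p=0.1959, T=0.497, ωT=1.437274, cosh=2.223391, sinh=1.985816; start (x,ẋ)=(0.055267, 0.478598) → end (x,ẋ)=(0.211862, 0.256485)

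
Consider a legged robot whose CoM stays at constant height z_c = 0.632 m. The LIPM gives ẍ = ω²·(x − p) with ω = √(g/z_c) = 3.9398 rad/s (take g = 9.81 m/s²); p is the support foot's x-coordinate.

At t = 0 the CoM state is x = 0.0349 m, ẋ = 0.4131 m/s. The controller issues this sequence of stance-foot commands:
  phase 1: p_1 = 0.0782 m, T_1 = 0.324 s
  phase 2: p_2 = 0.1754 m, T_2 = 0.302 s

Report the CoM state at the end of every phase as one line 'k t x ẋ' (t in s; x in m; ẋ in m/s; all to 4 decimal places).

phase 1: p=0.0782, T=0.324, ωT=1.276495, cosh=1.931535, sinh=1.652521; start (x,ẋ)=(0.034900, 0.413100) → end (x,ẋ)=(0.167836, 0.516008)
phase 2: p=0.1754, T=0.302, ωT=1.189820, cosh=1.795382, sinh=1.491106; start (x,ẋ)=(0.167836, 0.516008) → end (x,ẋ)=(0.357115, 0.881998)

1 0.3240 0.1678 0.5160
2 0.6260 0.3571 0.8820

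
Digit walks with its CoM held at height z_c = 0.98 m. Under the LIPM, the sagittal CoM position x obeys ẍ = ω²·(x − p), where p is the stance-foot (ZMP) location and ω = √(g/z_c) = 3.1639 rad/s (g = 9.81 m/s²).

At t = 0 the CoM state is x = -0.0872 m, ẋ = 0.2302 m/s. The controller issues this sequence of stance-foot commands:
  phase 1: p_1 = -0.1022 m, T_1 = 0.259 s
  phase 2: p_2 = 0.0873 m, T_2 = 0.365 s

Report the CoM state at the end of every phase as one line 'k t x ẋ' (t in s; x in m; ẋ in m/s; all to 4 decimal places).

1 0.2590 -0.0154 0.3553
2 0.6240 0.0687 0.1556

phase 1: p=-0.1022, T=0.259, ωT=0.819450, cosh=1.354963, sinh=0.914289; start (x,ẋ)=(-0.087200, 0.230200) → end (x,ẋ)=(-0.015353, 0.355303)
phase 2: p=0.0873, T=0.365, ωT=1.154824, cosh=1.744288, sinh=1.429175; start (x,ẋ)=(-0.015353, 0.355303) → end (x,ẋ)=(0.068738, 0.155576)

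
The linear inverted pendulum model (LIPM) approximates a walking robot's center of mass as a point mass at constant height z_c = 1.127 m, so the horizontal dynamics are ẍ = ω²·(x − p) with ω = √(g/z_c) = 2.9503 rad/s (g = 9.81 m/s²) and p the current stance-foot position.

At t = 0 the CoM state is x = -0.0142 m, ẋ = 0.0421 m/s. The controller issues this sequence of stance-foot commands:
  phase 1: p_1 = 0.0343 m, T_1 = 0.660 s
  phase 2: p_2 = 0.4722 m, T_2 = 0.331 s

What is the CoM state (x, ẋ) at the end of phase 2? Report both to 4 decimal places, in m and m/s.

phase 1: p=0.0343, T=0.660, ωT=1.947198, cosh=3.575847, sinh=3.433174; start (x,ẋ)=(-0.014200, 0.042100) → end (x,ẋ)=(-0.090138, -0.340708)
phase 2: p=0.4722, T=0.331, ωT=0.976549, cosh=1.515943, sinh=1.139335; start (x,ẋ)=(-0.090138, -0.340708) → end (x,ẋ)=(-0.511846, -2.406726)

x = -0.5118, ẋ = -2.4067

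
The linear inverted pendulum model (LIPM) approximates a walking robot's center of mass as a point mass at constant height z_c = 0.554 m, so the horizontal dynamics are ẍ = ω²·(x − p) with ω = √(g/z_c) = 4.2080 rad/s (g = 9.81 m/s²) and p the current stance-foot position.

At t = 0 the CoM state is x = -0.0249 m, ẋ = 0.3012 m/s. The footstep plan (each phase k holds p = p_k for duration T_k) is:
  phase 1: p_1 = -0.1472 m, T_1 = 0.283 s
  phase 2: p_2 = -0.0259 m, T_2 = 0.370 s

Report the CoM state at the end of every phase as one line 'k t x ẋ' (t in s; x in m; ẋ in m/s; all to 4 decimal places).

phase 1: p=-0.1472, T=0.283, ωT=1.190864, cosh=1.796941, sinh=1.492982; start (x,ẋ)=(-0.024900, 0.301200) → end (x,ẋ)=(0.179430, 1.309584)
phase 2: p=-0.0259, T=0.370, ωT=1.556960, cosh=2.477576, sinh=2.266800; start (x,ẋ)=(0.179430, 1.309584) → end (x,ẋ)=(1.188279, 5.203179)

1 0.2830 0.1794 1.3096
2 0.6530 1.1883 5.2032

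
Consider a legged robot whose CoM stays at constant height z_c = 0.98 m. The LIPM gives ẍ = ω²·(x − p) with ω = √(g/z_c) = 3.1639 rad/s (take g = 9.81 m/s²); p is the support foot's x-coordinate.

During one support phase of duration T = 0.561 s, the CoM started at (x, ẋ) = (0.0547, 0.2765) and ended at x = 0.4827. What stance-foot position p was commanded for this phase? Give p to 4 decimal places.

p = -0.0326

ωT = 3.1639·0.561 = 1.774948; cosh(ωT) = 3.034733, sinh(ωT) = 2.865241
x(T) = p + (x₀−p)·cosh(ωT) + (ẋ₀/ω)·sinh(ωT) ⇒ p·(1 − cosh) = x(T) − x₀·cosh − (ẋ₀/ω)·sinh
numerator   = 0.4827 − (0.0547)·3.034733 − (0.2765/3.1639)·2.865241 = 0.066301
denominator = 1 − 3.034733 = -2.034733
p = 0.066301 / -2.034733 = -0.0326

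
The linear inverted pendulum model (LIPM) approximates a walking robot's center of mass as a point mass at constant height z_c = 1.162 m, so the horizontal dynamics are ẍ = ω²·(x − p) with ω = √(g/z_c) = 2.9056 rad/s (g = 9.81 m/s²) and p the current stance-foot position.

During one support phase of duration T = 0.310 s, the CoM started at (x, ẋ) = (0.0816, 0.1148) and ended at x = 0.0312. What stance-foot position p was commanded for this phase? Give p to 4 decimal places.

ωT = 2.9056·0.310 = 0.900736; cosh(ωT) = 1.433842, sinh(ωT) = 1.027572
x(T) = p + (x₀−p)·cosh(ωT) + (ẋ₀/ω)·sinh(ωT) ⇒ p·(1 − cosh) = x(T) − x₀·cosh − (ẋ₀/ω)·sinh
numerator   = 0.0312 − (0.0816)·1.433842 − (0.1148/2.9056)·1.027572 = -0.126401
denominator = 1 − 1.433842 = -0.433842
p = -0.126401 / -0.433842 = 0.2914

p = 0.2914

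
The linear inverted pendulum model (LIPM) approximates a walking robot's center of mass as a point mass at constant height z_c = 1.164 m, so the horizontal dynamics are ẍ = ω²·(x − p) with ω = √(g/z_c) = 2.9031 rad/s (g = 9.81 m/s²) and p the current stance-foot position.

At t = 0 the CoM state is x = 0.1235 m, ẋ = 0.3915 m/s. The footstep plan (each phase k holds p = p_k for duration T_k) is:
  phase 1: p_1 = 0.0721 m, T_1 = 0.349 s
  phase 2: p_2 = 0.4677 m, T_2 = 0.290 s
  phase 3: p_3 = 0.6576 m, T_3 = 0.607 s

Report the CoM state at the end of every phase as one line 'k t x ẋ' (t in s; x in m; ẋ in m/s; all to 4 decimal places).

phase 1: p=0.0721, T=0.349, ωT=1.013182, cosh=1.558707, sinh=1.195645; start (x,ẋ)=(0.123500, 0.391500) → end (x,ẋ)=(0.313457, 0.788647)
phase 2: p=0.4677, T=0.290, ωT=0.841899, cosh=1.375831, sinh=0.944939; start (x,ẋ)=(0.313457, 0.788647) → end (x,ẋ)=(0.512187, 0.661918)
phase 3: p=0.6576, T=0.607, ωT=1.762182, cosh=2.998401, sinh=2.826731; start (x,ẋ)=(0.512187, 0.661918) → end (x,ẋ)=(0.866099, 0.791395)

1 0.3490 0.3135 0.7886
2 0.6390 0.5122 0.6619
3 1.2460 0.8661 0.7914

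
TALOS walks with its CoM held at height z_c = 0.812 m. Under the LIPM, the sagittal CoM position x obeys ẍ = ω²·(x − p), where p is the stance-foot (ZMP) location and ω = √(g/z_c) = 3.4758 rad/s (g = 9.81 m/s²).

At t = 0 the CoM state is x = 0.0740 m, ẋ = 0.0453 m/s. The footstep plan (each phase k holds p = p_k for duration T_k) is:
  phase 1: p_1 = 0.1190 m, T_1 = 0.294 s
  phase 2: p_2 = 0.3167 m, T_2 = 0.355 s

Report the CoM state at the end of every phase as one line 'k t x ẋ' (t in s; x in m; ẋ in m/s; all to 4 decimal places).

phase 1: p=0.1190, T=0.294, ωT=1.021885, cosh=1.569172, sinh=1.209256; start (x,ẋ)=(0.074000, 0.045300) → end (x,ẋ)=(0.064147, -0.118057)
phase 2: p=0.3167, T=0.355, ωT=1.233909, cosh=1.862891, sinh=1.571739; start (x,ẋ)=(0.064147, -0.118057) → end (x,ẋ)=(-0.207163, -1.599635)

1 0.2940 0.0641 -0.1181
2 0.6490 -0.2072 -1.5996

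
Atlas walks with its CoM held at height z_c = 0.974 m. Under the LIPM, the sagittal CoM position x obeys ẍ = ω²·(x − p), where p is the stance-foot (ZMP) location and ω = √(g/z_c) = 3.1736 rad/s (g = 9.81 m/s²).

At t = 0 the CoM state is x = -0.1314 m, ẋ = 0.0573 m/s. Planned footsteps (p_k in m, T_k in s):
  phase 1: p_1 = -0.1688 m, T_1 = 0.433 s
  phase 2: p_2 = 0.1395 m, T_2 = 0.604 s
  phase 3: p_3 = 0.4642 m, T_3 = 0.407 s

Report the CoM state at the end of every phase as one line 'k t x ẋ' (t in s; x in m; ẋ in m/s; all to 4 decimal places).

1 0.4330 -0.0568 0.3400
2 1.0370 -0.1859 -0.8911
3 1.4440 -1.2802 -5.2140

phase 1: p=-0.1688, T=0.433, ωT=1.374169, cosh=2.102420, sinh=1.849370; start (x,ẋ)=(-0.131400, 0.057300) → end (x,ẋ)=(-0.056779, 0.339975)
phase 2: p=0.1395, T=0.604, ωT=1.916854, cosh=3.473303, sinh=3.326234; start (x,ẋ)=(-0.056779, 0.339975) → end (x,ẋ)=(-0.185909, -0.891108)
phase 3: p=0.4642, T=0.407, ωT=1.291655, cosh=1.956810, sinh=1.681994; start (x,ẋ)=(-0.185909, -0.891108) → end (x,ẋ)=(-1.280223, -5.213995)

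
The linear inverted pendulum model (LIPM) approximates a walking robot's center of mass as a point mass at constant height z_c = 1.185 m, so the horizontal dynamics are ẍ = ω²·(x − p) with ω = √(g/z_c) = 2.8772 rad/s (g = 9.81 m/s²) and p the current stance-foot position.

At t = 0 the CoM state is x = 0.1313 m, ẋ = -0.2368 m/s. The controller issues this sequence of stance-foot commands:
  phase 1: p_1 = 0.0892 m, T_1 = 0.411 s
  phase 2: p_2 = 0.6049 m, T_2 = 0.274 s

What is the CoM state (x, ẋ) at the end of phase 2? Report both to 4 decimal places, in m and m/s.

x = -0.2151, ẋ = -1.7347

phase 1: p=0.0892, T=0.411, ωT=1.182529, cosh=1.784559, sinh=1.478057; start (x,ẋ)=(0.131300, -0.236800) → end (x,ẋ)=(0.042683, -0.243546)
phase 2: p=0.6049, T=0.274, ωT=0.788353, cosh=1.327181, sinh=0.872588; start (x,ẋ)=(0.042683, -0.243546) → end (x,ẋ)=(-0.215127, -1.734740)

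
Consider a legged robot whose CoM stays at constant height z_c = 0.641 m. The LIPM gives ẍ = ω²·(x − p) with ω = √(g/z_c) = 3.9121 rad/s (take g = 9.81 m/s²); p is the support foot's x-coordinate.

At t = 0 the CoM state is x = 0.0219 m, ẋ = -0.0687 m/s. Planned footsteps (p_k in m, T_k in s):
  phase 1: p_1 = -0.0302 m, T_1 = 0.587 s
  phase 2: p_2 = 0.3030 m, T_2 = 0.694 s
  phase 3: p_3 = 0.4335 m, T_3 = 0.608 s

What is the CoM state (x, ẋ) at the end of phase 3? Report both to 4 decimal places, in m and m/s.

x = 0.5424, ẋ = 0.4810

phase 1: p=-0.0302, T=0.587, ωT=2.296403, cosh=5.019493, sinh=4.918873; start (x,ẋ)=(0.021900, -0.068700) → end (x,ẋ)=(0.144936, 0.657728)
phase 2: p=0.3030, T=0.694, ωT=2.714997, cosh=7.585388, sinh=7.519183; start (x,ẋ)=(0.144936, 0.657728) → end (x,ẋ)=(0.368195, 0.339534)
phase 3: p=0.4335, T=0.608, ωT=2.378557, cosh=5.441002, sinh=5.348318; start (x,ẋ)=(0.368195, 0.339534) → end (x,ẋ)=(0.542360, 0.481019)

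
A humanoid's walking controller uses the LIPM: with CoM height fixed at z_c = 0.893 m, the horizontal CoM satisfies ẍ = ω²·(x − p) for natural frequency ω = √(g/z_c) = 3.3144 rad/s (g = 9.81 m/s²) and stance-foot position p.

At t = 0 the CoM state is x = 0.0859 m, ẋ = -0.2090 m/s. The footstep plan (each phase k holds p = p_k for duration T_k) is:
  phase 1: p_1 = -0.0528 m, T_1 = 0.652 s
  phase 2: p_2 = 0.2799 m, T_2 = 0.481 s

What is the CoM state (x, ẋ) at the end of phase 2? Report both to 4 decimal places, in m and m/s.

phase 1: p=-0.0528, T=0.652, ωT=2.160989, cosh=4.397464, sinh=4.282252; start (x,ẋ)=(0.085900, -0.209000) → end (x,ẋ)=(0.287097, 1.049513)
phase 2: p=0.2799, T=0.481, ωT=1.594226, cosh=2.563792, sinh=2.360726; start (x,ẋ)=(0.287097, 1.049513) → end (x,ẋ)=(1.045882, 2.747046)

x = 1.0459, ẋ = 2.7470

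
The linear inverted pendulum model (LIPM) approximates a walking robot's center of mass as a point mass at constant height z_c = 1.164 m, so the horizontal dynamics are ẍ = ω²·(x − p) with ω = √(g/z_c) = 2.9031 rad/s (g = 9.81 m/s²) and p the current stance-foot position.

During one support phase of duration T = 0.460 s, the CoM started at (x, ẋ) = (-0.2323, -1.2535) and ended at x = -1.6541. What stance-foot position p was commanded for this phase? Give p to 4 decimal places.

p = 0.4050

ωT = 2.9031·0.460 = 1.335426; cosh(ωT) = 2.032331, sinh(ωT) = 1.769284
x(T) = p + (x₀−p)·cosh(ωT) + (ẋ₀/ω)·sinh(ωT) ⇒ p·(1 − cosh) = x(T) − x₀·cosh − (ẋ₀/ω)·sinh
numerator   = -1.6541 − (-0.2323)·2.032331 − (-1.2535/2.9031)·1.769284 = -0.418048
denominator = 1 − 2.032331 = -1.032331
p = -0.418048 / -1.032331 = 0.4050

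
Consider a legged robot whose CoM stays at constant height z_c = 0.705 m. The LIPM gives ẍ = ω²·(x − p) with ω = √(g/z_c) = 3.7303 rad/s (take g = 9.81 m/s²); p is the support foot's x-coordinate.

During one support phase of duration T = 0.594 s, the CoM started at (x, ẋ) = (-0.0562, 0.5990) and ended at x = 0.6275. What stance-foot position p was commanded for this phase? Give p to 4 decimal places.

ωT = 3.7303·0.594 = 2.215798; cosh(ωT) = 4.638896, sinh(ωT) = 4.529829
x(T) = p + (x₀−p)·cosh(ωT) + (ẋ₀/ω)·sinh(ωT) ⇒ p·(1 − cosh) = x(T) − x₀·cosh − (ẋ₀/ω)·sinh
numerator   = 0.6275 − (-0.0562)·4.638896 − (0.5990/3.7303)·4.529829 = 0.160820
denominator = 1 − 4.638896 = -3.638896
p = 0.160820 / -3.638896 = -0.0442

p = -0.0442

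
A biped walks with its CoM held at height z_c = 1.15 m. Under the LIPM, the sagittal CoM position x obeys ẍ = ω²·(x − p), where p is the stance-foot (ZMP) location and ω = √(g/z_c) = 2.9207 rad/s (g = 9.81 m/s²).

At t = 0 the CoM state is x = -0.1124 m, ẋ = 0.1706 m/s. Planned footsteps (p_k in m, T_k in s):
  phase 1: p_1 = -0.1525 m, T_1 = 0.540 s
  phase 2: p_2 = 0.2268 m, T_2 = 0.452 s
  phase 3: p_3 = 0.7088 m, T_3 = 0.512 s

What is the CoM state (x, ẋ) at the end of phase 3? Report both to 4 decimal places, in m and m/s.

phase 1: p=-0.1525, T=0.540, ωT=1.577178, cosh=2.523916, sinh=2.317359; start (x,ẋ)=(-0.112400, 0.170600) → end (x,ẋ)=(0.084067, 0.701989)
phase 2: p=0.2268, T=0.452, ωT=1.320156, cosh=2.005550, sinh=1.738457; start (x,ẋ)=(0.084067, 0.701989) → end (x,ẋ)=(0.358380, 0.683149)
phase 3: p=0.7088, T=0.512, ωT=1.495398, cosh=2.342636, sinh=2.118477; start (x,ẋ)=(0.358380, 0.683149) → end (x,ẋ)=(0.383403, -0.567831)

x = 0.3834, ẋ = -0.5678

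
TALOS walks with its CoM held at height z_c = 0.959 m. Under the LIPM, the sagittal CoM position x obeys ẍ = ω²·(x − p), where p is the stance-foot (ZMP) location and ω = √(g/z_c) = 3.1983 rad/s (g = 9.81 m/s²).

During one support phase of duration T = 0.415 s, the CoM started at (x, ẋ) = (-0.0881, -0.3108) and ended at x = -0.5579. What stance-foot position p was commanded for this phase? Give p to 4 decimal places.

ωT = 3.1983·0.415 = 1.327295; cosh(ωT) = 2.018011, sinh(ωT) = 1.752817
x(T) = p + (x₀−p)·cosh(ωT) + (ẋ₀/ω)·sinh(ωT) ⇒ p·(1 − cosh) = x(T) − x₀·cosh − (ẋ₀/ω)·sinh
numerator   = -0.5579 − (-0.0881)·2.018011 − (-0.3108/3.1983)·1.752817 = -0.209780
denominator = 1 − 2.018011 = -1.018011
p = -0.209780 / -1.018011 = 0.2061

p = 0.2061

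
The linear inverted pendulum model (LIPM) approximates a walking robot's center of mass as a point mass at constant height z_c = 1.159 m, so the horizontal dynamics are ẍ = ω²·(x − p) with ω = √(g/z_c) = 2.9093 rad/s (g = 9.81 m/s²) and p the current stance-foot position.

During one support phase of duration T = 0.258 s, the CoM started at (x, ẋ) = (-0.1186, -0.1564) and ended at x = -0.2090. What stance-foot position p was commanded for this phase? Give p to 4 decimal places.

ωT = 2.9093·0.258 = 0.750599; cosh(ωT) = 1.295176, sinh(ωT) = 0.823093
x(T) = p + (x₀−p)·cosh(ωT) + (ẋ₀/ω)·sinh(ωT) ⇒ p·(1 − cosh) = x(T) − x₀·cosh − (ẋ₀/ω)·sinh
numerator   = -0.2090 − (-0.1186)·1.295176 − (-0.1564/2.9093)·0.823093 = -0.011144
denominator = 1 − 1.295176 = -0.295176
p = -0.011144 / -0.295176 = 0.0378

p = 0.0378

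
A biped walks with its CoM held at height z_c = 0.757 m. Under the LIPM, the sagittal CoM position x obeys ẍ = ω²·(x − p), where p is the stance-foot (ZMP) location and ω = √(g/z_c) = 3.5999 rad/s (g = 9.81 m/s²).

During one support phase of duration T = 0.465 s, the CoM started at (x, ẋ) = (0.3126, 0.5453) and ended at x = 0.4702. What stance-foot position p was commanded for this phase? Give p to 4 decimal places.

ωT = 3.5999·0.465 = 1.673954; cosh(ωT) = 2.760358, sinh(ωT) = 2.572853
x(T) = p + (x₀−p)·cosh(ωT) + (ẋ₀/ω)·sinh(ωT) ⇒ p·(1 − cosh) = x(T) − x₀·cosh − (ẋ₀/ω)·sinh
numerator   = 0.4702 − (0.3126)·2.760358 − (0.5453/3.5999)·2.572853 = -0.782414
denominator = 1 − 2.760358 = -1.760358
p = -0.782414 / -1.760358 = 0.4445

p = 0.4445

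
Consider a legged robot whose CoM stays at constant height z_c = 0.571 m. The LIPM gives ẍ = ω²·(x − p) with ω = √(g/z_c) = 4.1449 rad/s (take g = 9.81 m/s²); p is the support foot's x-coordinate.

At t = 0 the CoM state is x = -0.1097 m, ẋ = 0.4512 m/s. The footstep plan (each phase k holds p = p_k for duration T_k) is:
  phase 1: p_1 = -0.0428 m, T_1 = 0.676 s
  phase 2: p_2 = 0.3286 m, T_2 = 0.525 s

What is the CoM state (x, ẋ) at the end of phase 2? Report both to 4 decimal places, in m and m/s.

phase 1: p=-0.0428, T=0.676, ωT=2.801952, cosh=8.268738, sinh=8.208047; start (x,ẋ)=(-0.109700, 0.451200) → end (x,ẋ)=(0.297522, 1.454814)
phase 2: p=0.3286, T=0.525, ωT=2.176073, cosh=4.462558, sinh=4.349072; start (x,ẋ)=(0.297522, 1.454814) → end (x,ẋ)=(1.716389, 5.931967)

x = 1.7164, ẋ = 5.9320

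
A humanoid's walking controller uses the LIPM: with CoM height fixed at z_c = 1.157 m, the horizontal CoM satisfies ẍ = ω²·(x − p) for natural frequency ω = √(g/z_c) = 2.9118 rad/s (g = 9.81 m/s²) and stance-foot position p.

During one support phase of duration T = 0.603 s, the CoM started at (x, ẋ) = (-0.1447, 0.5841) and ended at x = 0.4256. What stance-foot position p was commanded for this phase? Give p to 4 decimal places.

p = -0.1483

ωT = 2.9118·0.603 = 1.755815; cosh(ωT) = 2.980466, sinh(ωT) = 2.807700
x(T) = p + (x₀−p)·cosh(ωT) + (ẋ₀/ω)·sinh(ωT) ⇒ p·(1 − cosh) = x(T) − x₀·cosh − (ẋ₀/ω)·sinh
numerator   = 0.4256 − (-0.1447)·2.980466 − (0.5841/2.9118)·2.807700 = 0.293656
denominator = 1 − 2.980466 = -1.980466
p = 0.293656 / -1.980466 = -0.1483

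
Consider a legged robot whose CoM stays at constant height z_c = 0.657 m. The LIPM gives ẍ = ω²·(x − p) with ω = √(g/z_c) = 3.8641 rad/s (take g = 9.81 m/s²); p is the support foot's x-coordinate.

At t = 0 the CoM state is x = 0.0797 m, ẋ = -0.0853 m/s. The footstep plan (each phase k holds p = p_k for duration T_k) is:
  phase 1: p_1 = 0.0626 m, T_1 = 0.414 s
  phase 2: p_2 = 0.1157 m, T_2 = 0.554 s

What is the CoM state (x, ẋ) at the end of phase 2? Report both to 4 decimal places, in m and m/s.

x = -0.2175, ẋ = -1.2672

phase 1: p=0.0626, T=0.414, ωT=1.599737, cosh=2.576841, sinh=2.374891; start (x,ẋ)=(0.079700, -0.085300) → end (x,ẋ)=(0.054238, -0.062881)
phase 2: p=0.1157, T=0.554, ωT=2.140711, cosh=4.311529, sinh=4.193958; start (x,ẋ)=(0.054238, -0.062881) → end (x,ẋ)=(-0.217543, -1.267154)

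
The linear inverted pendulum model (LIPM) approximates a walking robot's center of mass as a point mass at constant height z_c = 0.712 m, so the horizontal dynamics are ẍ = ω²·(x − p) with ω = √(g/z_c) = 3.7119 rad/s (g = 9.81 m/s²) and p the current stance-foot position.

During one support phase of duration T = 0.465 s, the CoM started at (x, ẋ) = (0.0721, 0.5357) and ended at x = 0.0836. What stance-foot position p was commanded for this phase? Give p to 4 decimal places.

p = 0.2729

ωT = 3.7119·0.465 = 1.726033; cosh(ωT) = 2.898157, sinh(ωT) = 2.720168
x(T) = p + (x₀−p)·cosh(ωT) + (ẋ₀/ω)·sinh(ωT) ⇒ p·(1 − cosh) = x(T) − x₀·cosh − (ẋ₀/ω)·sinh
numerator   = 0.0836 − (0.0721)·2.898157 − (0.5357/3.7119)·2.720168 = -0.517931
denominator = 1 − 2.898157 = -1.898157
p = -0.517931 / -1.898157 = 0.2729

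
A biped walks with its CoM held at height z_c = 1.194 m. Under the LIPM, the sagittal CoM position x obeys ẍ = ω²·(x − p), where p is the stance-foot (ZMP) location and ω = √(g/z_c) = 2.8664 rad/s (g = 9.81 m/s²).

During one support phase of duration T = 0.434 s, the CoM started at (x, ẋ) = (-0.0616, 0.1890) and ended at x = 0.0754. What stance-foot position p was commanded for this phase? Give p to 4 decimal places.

ωT = 2.8664·0.434 = 1.244018; cosh(ωT) = 1.878874, sinh(ωT) = 1.590650
x(T) = p + (x₀−p)·cosh(ωT) + (ẋ₀/ω)·sinh(ωT) ⇒ p·(1 − cosh) = x(T) − x₀·cosh − (ẋ₀/ω)·sinh
numerator   = 0.0754 − (-0.0616)·1.878874 − (0.1890/2.8664)·1.590650 = 0.086257
denominator = 1 − 1.878874 = -0.878874
p = 0.086257 / -0.878874 = -0.0981

p = -0.0981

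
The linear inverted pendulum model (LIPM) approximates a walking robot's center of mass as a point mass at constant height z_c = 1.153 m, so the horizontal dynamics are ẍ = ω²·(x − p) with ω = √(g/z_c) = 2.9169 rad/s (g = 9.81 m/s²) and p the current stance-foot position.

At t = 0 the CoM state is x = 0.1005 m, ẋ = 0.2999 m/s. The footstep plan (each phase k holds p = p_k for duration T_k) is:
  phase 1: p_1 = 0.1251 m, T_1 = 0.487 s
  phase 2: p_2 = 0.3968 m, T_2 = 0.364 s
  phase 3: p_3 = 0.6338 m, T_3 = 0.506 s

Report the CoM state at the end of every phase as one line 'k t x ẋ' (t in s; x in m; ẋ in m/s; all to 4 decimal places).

phase 1: p=0.1251, T=0.487, ωT=1.420530, cosh=2.190450, sinh=1.948865; start (x,ẋ)=(0.100500, 0.299900) → end (x,ẋ)=(0.271587, 0.517074)
phase 2: p=0.3968, T=0.364, ωT=1.061752, cosh=1.618640, sinh=1.272791; start (x,ẋ)=(0.271587, 0.517074) → end (x,ẋ)=(0.419750, 0.372089)
phase 3: p=0.6338, T=0.506, ωT=1.475951, cosh=2.301879, sinh=2.073318; start (x,ẋ)=(0.419750, 0.372089) → end (x,ẋ)=(0.405562, -0.437996)

1 0.4870 0.2716 0.5171
2 0.8510 0.4198 0.3721
3 1.3570 0.4056 -0.4380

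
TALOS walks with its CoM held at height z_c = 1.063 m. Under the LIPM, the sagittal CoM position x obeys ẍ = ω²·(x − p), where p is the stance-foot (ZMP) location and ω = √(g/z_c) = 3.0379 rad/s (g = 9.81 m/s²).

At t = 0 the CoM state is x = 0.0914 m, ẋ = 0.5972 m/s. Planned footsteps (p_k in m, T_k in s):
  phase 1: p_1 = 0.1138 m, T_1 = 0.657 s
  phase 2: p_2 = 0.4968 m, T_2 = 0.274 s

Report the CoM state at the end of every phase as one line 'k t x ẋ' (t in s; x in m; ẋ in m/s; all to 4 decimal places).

1 0.6570 0.7398 1.9922
2 0.9310 1.4401 3.4111

phase 1: p=0.1138, T=0.657, ωT=1.995900, cosh=3.747358, sinh=3.611467; start (x,ẋ)=(0.091400, 0.597200) → end (x,ẋ)=(0.739813, 1.992166)
phase 2: p=0.4968, T=0.274, ωT=0.832385, cosh=1.366902, sinh=0.931892; start (x,ẋ)=(0.739813, 1.992166) → end (x,ẋ)=(1.440082, 3.411064)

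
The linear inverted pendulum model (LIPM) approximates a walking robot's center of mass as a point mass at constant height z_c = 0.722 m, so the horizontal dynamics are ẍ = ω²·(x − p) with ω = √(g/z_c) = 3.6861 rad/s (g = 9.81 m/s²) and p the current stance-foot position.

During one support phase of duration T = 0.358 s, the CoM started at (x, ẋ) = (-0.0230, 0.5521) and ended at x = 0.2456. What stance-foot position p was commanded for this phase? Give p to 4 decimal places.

ωT = 3.6861·0.358 = 1.319624; cosh(ωT) = 2.004625, sinh(ωT) = 1.737389
x(T) = p + (x₀−p)·cosh(ωT) + (ẋ₀/ω)·sinh(ωT) ⇒ p·(1 − cosh) = x(T) − x₀·cosh − (ẋ₀/ω)·sinh
numerator   = 0.2456 − (-0.0230)·2.004625 − (0.5521/3.6861)·1.737389 = 0.031482
denominator = 1 − 2.004625 = -1.004625
p = 0.031482 / -1.004625 = -0.0313

p = -0.0313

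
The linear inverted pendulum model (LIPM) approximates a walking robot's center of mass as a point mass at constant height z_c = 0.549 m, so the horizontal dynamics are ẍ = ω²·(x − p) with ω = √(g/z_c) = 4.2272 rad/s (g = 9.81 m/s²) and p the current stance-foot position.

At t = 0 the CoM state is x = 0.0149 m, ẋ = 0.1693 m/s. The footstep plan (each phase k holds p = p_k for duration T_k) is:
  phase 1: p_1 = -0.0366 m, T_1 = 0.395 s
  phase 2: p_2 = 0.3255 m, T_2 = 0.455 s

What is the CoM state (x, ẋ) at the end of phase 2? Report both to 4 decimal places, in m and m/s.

phase 1: p=-0.0366, T=0.395, ωT=1.669744, cosh=2.749552, sinh=2.561256; start (x,ẋ)=(0.014900, 0.169300) → end (x,ẋ)=(0.207581, 1.023087)
phase 2: p=0.3255, T=0.455, ωT=1.923376, cosh=3.495069, sinh=3.348956; start (x,ẋ)=(0.207581, 1.023087) → end (x,ẋ)=(0.723894, 1.906408)

x = 0.7239, ẋ = 1.9064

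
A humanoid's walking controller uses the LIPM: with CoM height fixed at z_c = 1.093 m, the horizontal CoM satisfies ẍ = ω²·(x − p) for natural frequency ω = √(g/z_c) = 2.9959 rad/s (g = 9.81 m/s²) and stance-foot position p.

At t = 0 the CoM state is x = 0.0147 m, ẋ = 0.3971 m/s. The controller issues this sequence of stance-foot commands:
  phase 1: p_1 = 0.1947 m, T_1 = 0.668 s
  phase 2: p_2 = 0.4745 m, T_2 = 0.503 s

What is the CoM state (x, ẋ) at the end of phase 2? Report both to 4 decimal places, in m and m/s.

x = -0.9847, ẋ = -4.1578

phase 1: p=0.1947, T=0.668, ωT=2.001261, cosh=3.766773, sinh=3.631608; start (x,ẋ)=(0.014700, 0.397100) → end (x,ẋ)=(-0.001957, -0.462603)
phase 2: p=0.4745, T=0.503, ωT=1.506938, cosh=2.367239, sinh=2.145651; start (x,ẋ)=(-0.001957, -0.462603) → end (x,ẋ)=(-0.984703, -4.157834)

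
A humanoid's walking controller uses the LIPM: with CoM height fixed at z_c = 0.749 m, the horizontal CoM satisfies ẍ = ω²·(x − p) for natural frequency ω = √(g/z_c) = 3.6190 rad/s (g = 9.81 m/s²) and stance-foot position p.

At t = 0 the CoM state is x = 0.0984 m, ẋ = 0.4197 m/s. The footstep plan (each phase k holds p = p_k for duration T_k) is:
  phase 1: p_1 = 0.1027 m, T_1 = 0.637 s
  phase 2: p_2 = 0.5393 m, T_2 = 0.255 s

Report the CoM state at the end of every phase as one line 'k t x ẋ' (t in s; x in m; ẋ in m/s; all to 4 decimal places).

phase 1: p=0.1027, T=0.637, ωT=2.305303, cosh=5.063472, sinh=4.963744; start (x,ẋ)=(0.098400, 0.419700) → end (x,ẋ)=(0.656579, 2.047895)
phase 2: p=0.5393, T=0.255, ωT=0.922845, cosh=1.456913, sinh=1.059526; start (x,ẋ)=(0.656579, 2.047895) → end (x,ẋ)=(1.309722, 3.433302)

1 0.6370 0.6566 2.0479
2 0.8920 1.3097 3.4333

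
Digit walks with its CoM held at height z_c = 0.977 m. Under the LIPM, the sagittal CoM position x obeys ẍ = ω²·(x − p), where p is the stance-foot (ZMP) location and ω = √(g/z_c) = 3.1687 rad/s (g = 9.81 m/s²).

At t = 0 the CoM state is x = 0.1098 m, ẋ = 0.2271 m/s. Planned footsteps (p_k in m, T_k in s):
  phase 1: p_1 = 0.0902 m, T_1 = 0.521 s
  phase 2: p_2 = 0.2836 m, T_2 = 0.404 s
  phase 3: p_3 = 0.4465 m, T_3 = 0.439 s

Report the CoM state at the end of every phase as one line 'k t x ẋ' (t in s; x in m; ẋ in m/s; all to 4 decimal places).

phase 1: p=0.0902, T=0.521, ωT=1.650893, cosh=2.701754, sinh=2.509876; start (x,ẋ)=(0.109800, 0.227100) → end (x,ẋ)=(0.323037, 0.769448)
phase 2: p=0.2836, T=0.404, ωT=1.280155, cosh=1.937595, sinh=1.659601; start (x,ẋ)=(0.323037, 0.769448) → end (x,ẋ)=(0.763009, 1.698267)
phase 3: p=0.4465, T=0.439, ωT=1.391059, cosh=2.133958, sinh=1.885147; start (x,ẋ)=(0.763009, 1.698267) → end (x,ẋ)=(2.132264, 5.514689)

1 0.5210 0.3230 0.7694
2 0.9250 0.7630 1.6983
3 1.3640 2.1323 5.5147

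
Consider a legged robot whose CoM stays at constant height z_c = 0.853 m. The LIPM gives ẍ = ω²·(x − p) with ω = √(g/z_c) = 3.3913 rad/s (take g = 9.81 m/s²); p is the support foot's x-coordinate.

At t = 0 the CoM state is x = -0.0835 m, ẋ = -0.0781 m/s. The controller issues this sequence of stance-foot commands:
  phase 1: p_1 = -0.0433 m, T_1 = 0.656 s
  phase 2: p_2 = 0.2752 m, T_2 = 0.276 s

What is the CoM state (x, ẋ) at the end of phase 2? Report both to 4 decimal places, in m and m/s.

phase 1: p=-0.0433, T=0.656, ωT=2.224693, cosh=4.679371, sinh=4.571270; start (x,ẋ)=(-0.083500, -0.078100) → end (x,ẋ)=(-0.336685, -0.988661)
phase 2: p=0.2752, T=0.276, ωT=0.935999, cosh=1.470976, sinh=1.078782; start (x,ẋ)=(-0.336685, -0.988661) → end (x,ẋ)=(-0.939364, -3.692863)

x = -0.9394, ẋ = -3.6929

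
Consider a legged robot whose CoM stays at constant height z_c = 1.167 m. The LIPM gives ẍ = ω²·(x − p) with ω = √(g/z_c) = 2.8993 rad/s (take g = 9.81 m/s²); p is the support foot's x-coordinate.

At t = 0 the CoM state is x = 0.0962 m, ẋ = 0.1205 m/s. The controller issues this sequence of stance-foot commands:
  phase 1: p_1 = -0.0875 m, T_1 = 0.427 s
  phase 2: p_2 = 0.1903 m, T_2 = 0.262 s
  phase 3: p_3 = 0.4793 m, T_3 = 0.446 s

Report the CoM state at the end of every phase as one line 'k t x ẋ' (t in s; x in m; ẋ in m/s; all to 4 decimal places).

phase 1: p=-0.0875, T=0.427, ωT=1.238001, cosh=1.869338, sinh=1.579375; start (x,ẋ)=(0.096200, 0.120500) → end (x,ẋ)=(0.321539, 1.066433)
phase 2: p=0.1903, T=0.262, ωT=0.759617, cosh=1.302651, sinh=0.834805; start (x,ẋ)=(0.321539, 1.066433) → end (x,ẋ)=(0.668320, 1.706834)
phase 3: p=0.4793, T=0.446, ωT=1.293088, cosh=1.959222, sinh=1.684800; start (x,ẋ)=(0.668320, 1.706834) → end (x,ẋ)=(1.841483, 4.267381)

1 0.4270 0.3215 1.0664
2 0.6890 0.6683 1.7068
3 1.1350 1.8415 4.2674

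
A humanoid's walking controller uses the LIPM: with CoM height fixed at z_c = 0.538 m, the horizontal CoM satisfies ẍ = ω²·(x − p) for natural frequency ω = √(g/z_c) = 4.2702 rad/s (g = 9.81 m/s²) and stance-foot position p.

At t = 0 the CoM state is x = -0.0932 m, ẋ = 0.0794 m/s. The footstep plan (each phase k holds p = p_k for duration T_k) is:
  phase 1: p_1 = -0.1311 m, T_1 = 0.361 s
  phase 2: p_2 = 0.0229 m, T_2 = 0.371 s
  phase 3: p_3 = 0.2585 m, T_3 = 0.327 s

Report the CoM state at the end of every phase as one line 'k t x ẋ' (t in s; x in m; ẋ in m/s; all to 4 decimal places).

phase 1: p=-0.1311, T=0.361, ωT=1.541542, cosh=2.442920, sinh=2.228869; start (x,ẋ)=(-0.093200, 0.079400) → end (x,ẋ)=(0.002930, 0.554689)
phase 2: p=0.0229, T=0.371, ωT=1.584244, cosh=2.540354, sinh=2.335251; start (x,ẋ)=(0.002930, 0.554689) → end (x,ẋ)=(0.275514, 1.209969)
phase 3: p=0.2585, T=0.327, ωT=1.396355, cosh=2.143972, sinh=1.896475; start (x,ẋ)=(0.275514, 1.209969) → end (x,ẋ)=(0.832346, 2.731921)

1 0.3610 0.0029 0.5547
2 0.7320 0.2755 1.2100
3 1.0590 0.8323 2.7319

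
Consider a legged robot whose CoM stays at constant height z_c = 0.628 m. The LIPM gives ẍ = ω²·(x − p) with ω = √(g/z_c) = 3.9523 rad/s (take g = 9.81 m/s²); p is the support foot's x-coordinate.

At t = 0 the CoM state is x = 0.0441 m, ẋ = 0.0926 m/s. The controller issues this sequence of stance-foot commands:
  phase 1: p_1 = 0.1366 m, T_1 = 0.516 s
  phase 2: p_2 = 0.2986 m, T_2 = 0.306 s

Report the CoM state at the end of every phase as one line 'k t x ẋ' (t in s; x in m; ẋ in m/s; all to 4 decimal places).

1 0.5160 -0.1364 -1.0193
2 0.8220 -0.8889 -4.4845

phase 1: p=0.1366, T=0.516, ωT=2.039387, cosh=3.908002, sinh=3.777893; start (x,ẋ)=(0.044100, 0.092600) → end (x,ẋ)=(-0.136376, -1.019271)
phase 2: p=0.2986, T=0.306, ωT=1.209404, cosh=1.824931, sinh=1.526555; start (x,ẋ)=(-0.136376, -1.019271) → end (x,ẋ)=(-0.888890, -4.484487)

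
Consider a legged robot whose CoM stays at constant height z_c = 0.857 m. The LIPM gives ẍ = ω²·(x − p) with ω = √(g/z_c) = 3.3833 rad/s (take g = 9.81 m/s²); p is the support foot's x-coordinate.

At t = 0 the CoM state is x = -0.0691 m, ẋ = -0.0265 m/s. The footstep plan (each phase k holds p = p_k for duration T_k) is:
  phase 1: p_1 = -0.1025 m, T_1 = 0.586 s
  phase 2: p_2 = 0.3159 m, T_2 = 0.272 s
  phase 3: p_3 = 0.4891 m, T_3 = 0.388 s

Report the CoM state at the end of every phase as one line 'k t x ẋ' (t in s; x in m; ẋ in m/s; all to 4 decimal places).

phase 1: p=-0.1025, T=0.586, ωT=1.982614, cosh=3.699704, sinh=3.561995; start (x,ẋ)=(-0.069100, -0.026500) → end (x,ẋ)=(-0.006830, 0.304471)
phase 2: p=0.3159, T=0.272, ωT=0.920258, cosh=1.454177, sinh=1.055760; start (x,ẋ)=(-0.006830, 0.304471) → end (x,ẋ)=(-0.058395, -0.710020)
phase 3: p=0.4891, T=0.388, ωT=1.312720, cosh=1.992678, sinh=1.723591; start (x,ẋ)=(-0.058395, -0.710020) → end (x,ẋ)=(-0.963595, -4.607521)

1 0.5860 -0.0068 0.3045
2 0.8580 -0.0584 -0.7100
3 1.2460 -0.9636 -4.6075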